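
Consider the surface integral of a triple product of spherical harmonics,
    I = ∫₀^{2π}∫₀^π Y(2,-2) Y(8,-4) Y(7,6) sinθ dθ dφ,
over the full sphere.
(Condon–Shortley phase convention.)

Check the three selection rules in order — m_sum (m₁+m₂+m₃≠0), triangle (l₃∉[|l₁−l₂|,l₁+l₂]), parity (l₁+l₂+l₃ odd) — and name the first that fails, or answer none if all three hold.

parity

azimuthal sum: -2 − 4 + 6 = 0  ✓
6 ≤ 7 ≤ 10 (triangle on l)  ✓
L = 2 + 8 + 7 = 17 (odd)  ✗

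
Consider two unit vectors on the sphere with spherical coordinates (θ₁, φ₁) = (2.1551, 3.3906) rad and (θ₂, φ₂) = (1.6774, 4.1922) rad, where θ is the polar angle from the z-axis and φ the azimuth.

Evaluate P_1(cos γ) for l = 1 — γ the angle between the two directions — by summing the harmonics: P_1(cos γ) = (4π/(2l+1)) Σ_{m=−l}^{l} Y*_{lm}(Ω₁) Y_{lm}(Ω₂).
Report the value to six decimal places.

0.635562

Term-by-term m-sum for l=1 (normalisation 4π/3 = 4.188790):
  [-1]  conj(Y_{1,-1})(Ω₁) = -0.27929 - 0.07102j ; Y_{1,-1}(Ω₂) = -0.17075 + 0.29809j ; Δ = 0.06886 - 0.07113j
  [+0]  conj(Y_{1,0})(Ω₁) = -0.26952 + 0.00000j ; Y_{1,0}(Ω₂) = -0.05199 + 0.00000j ; Δ = 0.01401 + 0.00000j
  [+1]  conj(Y_{1,1})(Ω₁) = 0.27929 - 0.07102j ; Y_{1,1}(Ω₂) = 0.17075 + 0.29809j ; Δ = 0.06886 + 0.07113j
Σ over m = 0.15173 + 0.00000j; ×(4π/3) → 0.63556 + 0.00000j. Real part: 0.635562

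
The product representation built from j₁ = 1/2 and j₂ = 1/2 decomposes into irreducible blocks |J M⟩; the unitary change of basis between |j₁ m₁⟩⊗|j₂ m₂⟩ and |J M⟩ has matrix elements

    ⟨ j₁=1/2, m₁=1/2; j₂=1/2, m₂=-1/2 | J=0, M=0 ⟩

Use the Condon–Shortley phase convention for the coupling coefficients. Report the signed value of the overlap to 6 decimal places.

+0.707107

j₁+j₂−J=1  J+j₁−j₂=0  J−j₁+j₂=0  j₁+j₂+J+1=2
(j₁±m₁, j₂±m₂, J±M) = (1,0,0,1,0,0)
P² = 1/2
sum k=0..0:
  [0] +1/1 = 1
S = 1
C² = P²·S² = 1/2 ; C = +0.707107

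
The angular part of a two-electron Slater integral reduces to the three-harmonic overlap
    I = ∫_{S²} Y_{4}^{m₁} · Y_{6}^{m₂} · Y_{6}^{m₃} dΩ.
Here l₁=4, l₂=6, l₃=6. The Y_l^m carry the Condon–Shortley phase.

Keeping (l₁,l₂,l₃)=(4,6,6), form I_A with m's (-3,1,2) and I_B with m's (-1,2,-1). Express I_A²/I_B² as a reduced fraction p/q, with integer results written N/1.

343/2809

l's match ⇒ only the (l;m) 3-j factors differ between A and B.
A: triangle coeff Δ(4,6,6) = 1/15315300; Σ_t [3,4]: t=3:−1/82944 t=4:+1/103680 = -1/414720; (3j)²=49/43758 [(4 6 6; -3 1 2)], sign=-1
B: triangle coeff Δ(4,6,6) = 1/15315300; Σ_t [1,4]: t=1:−1/725760 t=2:+1/34560 t=3:−1/17280 t=4:+1/82944 = -53/2903040; (3j)²=2809/306306 [(4 6 6; -1 2 -1)], sign=+1
I_A²/I_B² = (49/43758)/(2809/306306) = 343/2809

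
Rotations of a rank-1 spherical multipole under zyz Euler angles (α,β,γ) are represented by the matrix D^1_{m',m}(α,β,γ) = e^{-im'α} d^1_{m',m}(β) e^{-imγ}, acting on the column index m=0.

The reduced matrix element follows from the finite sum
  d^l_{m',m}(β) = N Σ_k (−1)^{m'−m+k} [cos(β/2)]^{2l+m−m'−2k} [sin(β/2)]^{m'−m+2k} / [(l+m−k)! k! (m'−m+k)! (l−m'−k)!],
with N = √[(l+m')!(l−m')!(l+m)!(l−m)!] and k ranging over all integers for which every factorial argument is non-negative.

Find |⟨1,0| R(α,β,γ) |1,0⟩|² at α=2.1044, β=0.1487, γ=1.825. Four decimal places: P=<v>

P=0.9781

Split into d^1_{0,0}(β=0.1487) × two z-phases.
Half-angle: c=0.997237, s=0.074282. N=√(1·1·1·1)=1.000000
k∈{0,1} keeps every argument non-negative
  k=0: (−1)^0·1.0000/(1)·0.9972^2·0.0743^0 = +0.994482
  k=1: (−1)^1·1.0000/(1)·0.9972^0·0.0743^2 = -0.005518
d^1_{0,0}(0.1487) = +0.994482 -0.005518 = +0.988965
|D^1_{0,0}|² = |d^1_{0,0}(β)|² = (+0.988965)² = 0.978051 (the z-rotation phases have unit modulus)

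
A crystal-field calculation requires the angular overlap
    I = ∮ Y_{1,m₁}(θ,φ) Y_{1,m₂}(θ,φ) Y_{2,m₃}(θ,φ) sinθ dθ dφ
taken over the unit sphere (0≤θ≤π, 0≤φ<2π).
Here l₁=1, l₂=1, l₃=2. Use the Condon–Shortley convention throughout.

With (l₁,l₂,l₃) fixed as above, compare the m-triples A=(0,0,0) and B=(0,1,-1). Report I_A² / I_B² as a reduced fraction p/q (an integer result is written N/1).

Same 1,1,2: normalisation and zero-m 3j drop out of the ratio.
A: Δ: 0! 2! 2! / 5! → 1/30; sum: t=0:+1/1 = 1/1; 3j²(1 1 2; 0 0 0) = Δ·Π!·Σ² = 2/15  (sign +1)
B: Δ: 0! 2! 2! / 5! → 1/30; sum: t=0:+1/2 = 1/2; 3j²(1 1 2; 0 1 -1) = Δ·Π!·Σ² = 1/10  (sign -1)
I_A²/I_B² = (2/15)/(1/10) = 4/3

4/3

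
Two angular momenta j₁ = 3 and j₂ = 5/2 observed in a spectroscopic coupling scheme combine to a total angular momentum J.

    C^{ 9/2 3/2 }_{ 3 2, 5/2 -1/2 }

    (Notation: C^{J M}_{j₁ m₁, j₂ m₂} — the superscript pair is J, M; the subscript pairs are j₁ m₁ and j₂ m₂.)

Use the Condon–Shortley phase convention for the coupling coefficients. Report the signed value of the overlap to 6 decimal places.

√[10·1!5!4!/11! · 5!1!2!3!6!3!] = √(345600/77)
  +(−1)^0/∏(0,1,1,2,4,2)! = 1/96  (running 1/96)
  +(−1)^1/∏(1,0,0,1,5,3)! = -1/720  (running 13/1440)
⟨..|..⟩ = √(345600/77)·(13/1440) = +0.604815

+√(169/462) = +0.604815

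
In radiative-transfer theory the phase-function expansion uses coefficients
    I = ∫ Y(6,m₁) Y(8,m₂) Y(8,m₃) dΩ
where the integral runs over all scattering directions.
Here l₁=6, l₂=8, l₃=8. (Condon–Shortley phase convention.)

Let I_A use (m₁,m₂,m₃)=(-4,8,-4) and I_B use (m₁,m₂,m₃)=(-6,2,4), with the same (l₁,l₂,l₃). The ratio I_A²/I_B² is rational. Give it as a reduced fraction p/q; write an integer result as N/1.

Same 6,8,8: normalisation and zero-m 3j drop out of the ratio.
A: Δ: 6! 6! 10! / 23! → 1/13742520792; sum: t=6:+1/125411328000 = 1/125411328000; 3j²(6 8 8; -4 8 -4) = Δ·Π!·Σ² = 60/7429  (sign +1)
B: Δ: 6! 6! 10! / 23! → 1/13742520792; sum: t=6:+1/8957952000 = 1/8957952000; 3j²(6 8 8; -6 2 4) = Δ·Π!·Σ² = 1260/96577  (sign +1)
I_A²/I_B² = (60/7429)/(1260/96577) = 13/21

13/21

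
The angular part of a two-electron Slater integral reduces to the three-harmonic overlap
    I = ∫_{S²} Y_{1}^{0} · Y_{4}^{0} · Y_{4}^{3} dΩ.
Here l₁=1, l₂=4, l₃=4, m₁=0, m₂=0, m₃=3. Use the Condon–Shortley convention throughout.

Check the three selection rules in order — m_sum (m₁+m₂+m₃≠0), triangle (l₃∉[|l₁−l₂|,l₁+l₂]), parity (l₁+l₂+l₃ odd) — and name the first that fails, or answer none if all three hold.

m₁+m₂+m₃ = 0 + 0 + 3 = 3  ✗
triangle: |1−4|=3 ≤ l₃=4 ≤ 1+4=5
parity: l₁+l₂+l₃ = 9 is odd

m_sum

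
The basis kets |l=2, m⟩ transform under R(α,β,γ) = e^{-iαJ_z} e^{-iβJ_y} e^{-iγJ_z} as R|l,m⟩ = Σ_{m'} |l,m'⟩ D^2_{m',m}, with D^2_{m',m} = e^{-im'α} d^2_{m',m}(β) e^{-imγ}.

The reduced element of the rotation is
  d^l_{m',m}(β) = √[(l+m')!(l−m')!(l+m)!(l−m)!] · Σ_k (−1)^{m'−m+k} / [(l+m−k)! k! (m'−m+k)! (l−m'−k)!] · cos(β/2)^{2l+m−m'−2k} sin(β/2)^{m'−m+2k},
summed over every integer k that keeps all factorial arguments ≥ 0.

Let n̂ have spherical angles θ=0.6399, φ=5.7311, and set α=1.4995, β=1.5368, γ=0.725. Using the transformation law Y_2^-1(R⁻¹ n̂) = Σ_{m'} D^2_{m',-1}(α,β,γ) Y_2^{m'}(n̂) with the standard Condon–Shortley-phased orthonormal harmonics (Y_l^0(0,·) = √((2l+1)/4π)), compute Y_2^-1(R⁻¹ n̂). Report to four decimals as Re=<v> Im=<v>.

Re=0.1841 Im=0.0272

Need the full column D^2_{m',-1} for m'=−2..2 at α=1.4995, β=1.5368, γ=0.7250.
cos(β/2)=0.719024, sin(β/2)=0.694986
d^2_{-2,-1}: single k=1 term ⇒ +0.516696;  D = -0.431514-0.284201i
d^2_{-1,-1}: k∈[0..1] ⇒ +0.267284 -0.749134 = -0.481850;  D = +0.293028-0.382510i
d^2_{0,-1}: k∈[0..1] ⇒ -0.632821 +0.591216 = -0.041605;  D = -0.031141-0.027590i
d^2_{1,-1}: k∈[0..1] ⇒ +0.749134 -0.233294 = +0.515840;  D = +0.368707-0.360757i
d^2_{2,-1}: single k=0 term ⇒ -0.482726;  D = +0.312162+0.368211i
Y_2^{m'}(θ=0.6399,φ=5.7311) and Σ D·Y over m':
  (-0.4315-0.2842i)·(+0.0620+0.1230i)  (+0.2930-0.3825i)·(+0.3151+0.1941i)  (-0.0311-0.0276i)·(+0.2934+0.0000i)  (+0.3687-0.3608i)·(-0.3151+0.1941i)  (+0.3122+0.3682i)·(+0.0620-0.1230i)
Y_2^-1(R⁻¹ n̂) = +0.184117+0.027206i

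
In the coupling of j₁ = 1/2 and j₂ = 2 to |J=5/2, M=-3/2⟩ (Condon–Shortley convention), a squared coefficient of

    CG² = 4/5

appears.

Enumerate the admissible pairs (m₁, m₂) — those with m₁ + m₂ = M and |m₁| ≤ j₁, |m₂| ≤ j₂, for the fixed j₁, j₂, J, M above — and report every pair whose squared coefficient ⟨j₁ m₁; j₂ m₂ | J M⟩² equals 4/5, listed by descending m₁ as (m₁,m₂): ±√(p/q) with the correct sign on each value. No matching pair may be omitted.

Admissible pairs with m₁+m₂ = M = -3/2: (-1/2,-1), (1/2,-2)
  (m₁,m₂)=(1/2,-2): CG² = 1/5, CG = +√(1/5)
  (m₁,m₂)=(-1/2,-1): CG² = 4/5, CG = +√(4/5)   ← matches the target
Pairs with CG² = 4/5: (-1/2,-1): +√(4/5)

(-1/2,-1): +√(4/5)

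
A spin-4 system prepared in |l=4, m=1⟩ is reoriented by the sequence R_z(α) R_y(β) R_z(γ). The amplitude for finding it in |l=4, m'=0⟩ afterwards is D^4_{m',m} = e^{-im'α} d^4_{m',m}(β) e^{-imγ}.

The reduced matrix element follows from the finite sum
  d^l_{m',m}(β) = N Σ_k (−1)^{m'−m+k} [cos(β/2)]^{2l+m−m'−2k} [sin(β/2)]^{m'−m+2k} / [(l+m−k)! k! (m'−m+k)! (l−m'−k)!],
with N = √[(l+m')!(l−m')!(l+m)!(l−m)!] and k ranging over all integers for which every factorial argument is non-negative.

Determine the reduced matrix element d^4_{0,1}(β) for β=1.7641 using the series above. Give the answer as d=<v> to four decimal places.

d=0.2889

d^4_{0,1}(β=1.7641) via the finite sum:
With c≡cos(β/2)=0.635570 and s≡sin(β/2)=0.772043, N=[24·24·120·6]^{1/2}=643.987578
k: max(0,(1)−(0))=1 … min(4+(1),4−(0))=4
  k=1: (−1)^0·643.9876/(144)·0.6356^7·0.7720^1 = +0.144644
  k=2: (−1)^1·643.9876/(24)·0.6356^5·0.7720^3 = -1.280583
  k=3: (−1)^2·643.9876/(24)·0.6356^3·0.7720^5 = +1.889577
  k=4: (−1)^3·643.9876/(144)·0.6356^1·0.7720^7 = -0.464697
d^4_{0,1}(1.7641) = +0.144644 -1.280583 +1.889577 -0.464697 = +0.288940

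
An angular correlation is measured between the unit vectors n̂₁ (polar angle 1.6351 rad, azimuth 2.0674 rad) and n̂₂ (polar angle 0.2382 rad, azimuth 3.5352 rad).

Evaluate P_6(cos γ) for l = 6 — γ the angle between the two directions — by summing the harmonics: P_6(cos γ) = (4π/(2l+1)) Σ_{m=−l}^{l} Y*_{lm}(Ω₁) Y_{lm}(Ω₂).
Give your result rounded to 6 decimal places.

-0.302948

Summing Y*_{l m}(θ₁,φ₁)·Y_{l m}(θ₂,φ₂) over m ∈ [−6, 6]; prefactor 4π/(2·6+1) = 0.966644:
  m=-6: Y*=(0.470880, -0.076943)  Y=(-0.000059, -0.000059)  product (-0.000032, -0.000023)
  m=-5: Y*=(0.065133, 0.084170)  Y=(0.000460, 0.001097)  product (-0.000062, 0.000110)
  m=-4: Y*=(0.136376, -0.309013)  Y=(-0.000038, -0.010382)  product (-0.003213, -0.001404)
  m=-3: Y*=(0.122504, -0.009943)  Y=(-0.023354, 0.056818)  product (-0.002296, 0.007193)
  m=-2: Y*=(-0.164034, -0.251690)  Y=(0.171883, -0.172509)  product (-0.071614, -0.014964)
  m=-1: Y*=(0.061382, -0.113273)  Y=(-0.531985, 0.220922)  product (-0.007630, 0.073820)
  m=+0: Y*=(-0.290625, -0.000000)  Y=(0.494475, 0.000000)  product (-0.143706, -0.000000)
  m=+1: Y*=(-0.061382, -0.113273)  Y=(0.531985, 0.220922)  product (-0.007630, -0.073820)
  m=+2: Y*=(-0.164034, 0.251690)  Y=(0.171883, 0.172509)  product (-0.071614, 0.014964)
  m=+3: Y*=(-0.122504, -0.009943)  Y=(0.023354, 0.056818)  product (-0.002296, -0.007193)
  m=+4: Y*=(0.136376, 0.309013)  Y=(-0.000038, 0.010382)  product (-0.003213, 0.001404)
  m=+5: Y*=(-0.065133, 0.084170)  Y=(-0.000460, 0.001097)  product (-0.000062, -0.000110)
  m=+6: Y*=(0.470880, 0.076943)  Y=(-0.000059, 0.000059)  product (-0.000032, 0.000023)
Σ over m = (-0.313402, -0.000000); ×(4π/13) → (-0.302948, -0.000000). Real part: -0.302948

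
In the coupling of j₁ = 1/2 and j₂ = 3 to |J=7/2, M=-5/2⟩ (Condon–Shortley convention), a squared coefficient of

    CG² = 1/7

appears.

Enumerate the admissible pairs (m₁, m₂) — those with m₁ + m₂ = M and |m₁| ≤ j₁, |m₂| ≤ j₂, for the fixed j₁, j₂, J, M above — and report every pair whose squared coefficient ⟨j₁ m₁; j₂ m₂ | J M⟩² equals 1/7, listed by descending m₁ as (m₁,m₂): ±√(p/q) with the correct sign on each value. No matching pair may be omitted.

Admissible pairs with m₁+m₂ = M = -5/2: (-1/2,-2), (1/2,-3)
  (m₁,m₂)=(1/2,-3): CG² = 1/7, CG = +√(1/7)   ← matches the target
  (m₁,m₂)=(-1/2,-2): CG² = 6/7, CG = +√(6/7)
Pairs with CG² = 1/7: (1/2,-3): +√(1/7)

(1/2,-3): +√(1/7)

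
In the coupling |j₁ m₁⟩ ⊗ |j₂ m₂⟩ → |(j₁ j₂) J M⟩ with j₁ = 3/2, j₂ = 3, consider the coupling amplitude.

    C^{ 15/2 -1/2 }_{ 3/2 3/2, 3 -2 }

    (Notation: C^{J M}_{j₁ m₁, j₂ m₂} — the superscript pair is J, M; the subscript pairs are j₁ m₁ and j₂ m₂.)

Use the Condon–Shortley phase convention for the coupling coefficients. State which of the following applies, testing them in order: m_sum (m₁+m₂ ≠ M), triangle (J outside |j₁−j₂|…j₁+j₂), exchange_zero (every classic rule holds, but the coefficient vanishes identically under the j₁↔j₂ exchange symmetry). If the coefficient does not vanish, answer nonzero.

m-sum: m₁+m₂ = 3/2+(-2) = -1/2, M = -1/2  ✓
triangle: need |j₁−j₂| ≤ J ≤ j₁+j₂, i.e. J ∈ [3/2, 9/2]; J = 15/2 is outside ✗ ⇒ coefficient is 0

triangle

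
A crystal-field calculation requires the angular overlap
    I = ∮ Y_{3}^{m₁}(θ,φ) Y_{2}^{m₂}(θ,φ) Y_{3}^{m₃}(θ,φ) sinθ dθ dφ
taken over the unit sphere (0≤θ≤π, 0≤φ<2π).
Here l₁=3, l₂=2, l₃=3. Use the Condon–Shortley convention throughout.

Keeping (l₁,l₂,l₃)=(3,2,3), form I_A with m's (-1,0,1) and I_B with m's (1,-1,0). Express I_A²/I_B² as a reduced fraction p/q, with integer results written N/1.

9/2

l's match ⇒ only the (l;m) 3-j factors differ between A and B.
A: triangle coeff Δ(3,2,3) = 1/3780; Σ_t [0,2]: t=0:+1/96 t=1:−1/6 t=2:+1/16 = -3/32; (3j)²=3/140 [(3 2 3; -1 0 1)], sign=-1
B: triangle coeff Δ(3,2,3) = 1/3780; Σ_t [0,1]: t=0:+1/8 t=1:−1/12 = 1/24; (3j)²=1/210 [(3 2 3; 1 -1 0)], sign=-1
I_A²/I_B² = (3/140)/(1/210) = 9/2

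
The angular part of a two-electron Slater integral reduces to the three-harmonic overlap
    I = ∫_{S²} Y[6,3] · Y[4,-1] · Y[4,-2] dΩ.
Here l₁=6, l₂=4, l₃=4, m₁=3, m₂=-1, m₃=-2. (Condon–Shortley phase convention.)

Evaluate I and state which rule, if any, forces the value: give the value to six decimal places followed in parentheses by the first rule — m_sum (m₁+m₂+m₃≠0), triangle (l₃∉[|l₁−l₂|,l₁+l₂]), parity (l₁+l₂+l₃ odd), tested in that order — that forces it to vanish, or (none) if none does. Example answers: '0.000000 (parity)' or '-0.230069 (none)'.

-0.103072 (none)

m-sum 0 ✓  L=14 even ✓  2≤4≤10 ✓
Π(2lᵢ+1) = 13×9×9 = 1053
triangle coeff Δ(6,4,4) = 1/1261260
Σ_t [2,4]: t=2:+1/4608 t=3:−1/1296 t=4:+1/4608 = -7/20736
(3j)²=20/1287 [(6 4 4; 0 0 0)], sign=-1
Σ_t [1,3]: t=1:−1/11520 t=2:+1/5760 t=3:−1/51840 = 7/103680
(3j)²=7/858 [(6 4 4; 3 -1 -2)], sign=+1
⇒ 4πI² = 210/1573
I = (-1)√(210/1573/(4π)) = -0.10307192
No selection rule forces the value: the integral is nonzero (none).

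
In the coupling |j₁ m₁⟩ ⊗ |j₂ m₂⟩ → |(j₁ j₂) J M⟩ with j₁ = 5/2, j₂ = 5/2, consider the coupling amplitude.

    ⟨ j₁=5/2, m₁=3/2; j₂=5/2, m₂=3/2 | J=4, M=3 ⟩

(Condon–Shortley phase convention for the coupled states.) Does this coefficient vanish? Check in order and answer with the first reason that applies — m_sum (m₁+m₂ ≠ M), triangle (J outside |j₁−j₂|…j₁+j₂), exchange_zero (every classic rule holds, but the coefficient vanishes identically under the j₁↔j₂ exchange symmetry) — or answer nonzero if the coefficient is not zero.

m-sum: m₁+m₂ = 3/2+3/2 = 3, M = 3  ✓
triangle: |j₁−j₂| = 0 ≤ J = 4 ≤ j₁+j₂ = 5  ✓
exchange: j₁=j₂ and m₁=m₂, and (−1)^(j₁+j₂−J) = (−1)^1 = −1 forces ⟨j₁m₁;j₂m₂|JM⟩ = −⟨j₂m₂;j₁m₁|JM⟩ = −⟨j₁m₁;j₂m₂|JM⟩ ⇒ the coefficient vanishes identically
Racah sum check: Σ_k collapses to 0 ⇒ CG = 0

exchange_zero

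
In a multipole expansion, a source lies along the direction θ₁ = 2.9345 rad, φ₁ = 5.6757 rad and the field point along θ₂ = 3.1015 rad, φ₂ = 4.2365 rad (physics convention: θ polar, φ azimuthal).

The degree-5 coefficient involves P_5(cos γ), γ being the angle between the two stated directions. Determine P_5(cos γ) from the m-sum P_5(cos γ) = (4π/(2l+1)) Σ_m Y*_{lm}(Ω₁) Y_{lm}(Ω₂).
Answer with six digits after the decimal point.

Term-by-term m-sum for l=5 (normalisation 4π/11 = 1.142397):
  [-5]  conj(Y_{5,-5})(Ω₁) = (-0.000170, -0.000018) ; Y_{5,-5}(Ω₂) = (-0.000000, -0.000000) ; Δ = (0.000000, 0.000000)
  [-4]  conj(Y_{5,-4})(Ω₁) = (0.001944, 0.001677) ; Y_{5,-4}(Ω₂) = (0.000001, -0.000004) ; Δ = (0.000000, -0.000000)
  [-3]  conj(Y_{5,-3})(Ω₁) = (-0.005706, -0.022192) ; Y_{5,-3}(Ω₂) = (0.000176, -0.000025) ; Δ = (-0.000002, -0.000004)
  [-2]  conj(Y_{5,-2})(Ω₁) = (-0.045757, 0.123119) ; Y_{5,-2}(Ω₂) = (0.003150, 0.004421) ; Δ = (-0.000688, 0.000185)
  [-1]  conj(Y_{5,-1})(Ω₁) = (0.370600, -0.257635) ; Y_{5,-1}(Ω₂) = (-0.046786, 0.090776) ; Δ = (0.006048, 0.045695)
  [+0]  conj(Y_{5,0})(Ω₁) = (-0.657529, -0.000000) ; Y_{5,0}(Ω₂) = (-0.924356, 0.000000) ; Δ = (0.607792, 0.000000)
  [+1]  conj(Y_{5,1})(Ω₁) = (-0.370600, -0.257635) ; Y_{5,1}(Ω₂) = (0.046786, 0.090776) ; Δ = (0.006048, -0.045695)
  [+2]  conj(Y_{5,2})(Ω₁) = (-0.045757, -0.123119) ; Y_{5,2}(Ω₂) = (0.003150, -0.004421) ; Δ = (-0.000688, -0.000185)
  [+3]  conj(Y_{5,3})(Ω₁) = (0.005706, -0.022192) ; Y_{5,3}(Ω₂) = (-0.000176, -0.000025) ; Δ = (-0.000002, 0.000004)
  [+4]  conj(Y_{5,4})(Ω₁) = (0.001944, -0.001677) ; Y_{5,4}(Ω₂) = (0.000001, 0.000004) ; Δ = (0.000000, 0.000000)
  [+5]  conj(Y_{5,5})(Ω₁) = (0.000170, -0.000018) ; Y_{5,5}(Ω₂) = (0.000000, -0.000000) ; Δ = (0.000000, -0.000000)
Accumulated sum (0.618508, 0.000000); after 4π/(2l+1) scaling, (0.706582, 0.000000) ⇒ P_5 = 0.706582

0.706582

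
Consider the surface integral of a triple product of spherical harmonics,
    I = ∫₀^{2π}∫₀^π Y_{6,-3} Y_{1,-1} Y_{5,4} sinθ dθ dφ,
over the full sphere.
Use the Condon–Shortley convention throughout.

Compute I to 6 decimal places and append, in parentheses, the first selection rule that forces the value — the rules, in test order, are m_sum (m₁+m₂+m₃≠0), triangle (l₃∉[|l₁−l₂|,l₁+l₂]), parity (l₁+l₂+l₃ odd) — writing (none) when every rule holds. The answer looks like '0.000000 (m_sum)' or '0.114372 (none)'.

Checks pass: Σm=0; 12 even; l₃=5∈[5,7].
(2·6+1)(2·1+1)(2·5+1) = 429
Δ: 2! 10! 0! / 13! → 1/858
sum: t=1:−1/14400 = -1/14400
3j²(6 1 5; 0 0 0) = Δ·Π!·Σ² = 6/143  (sign +1)
sum: t=0:+1/725760 = 1/725760
3j²(6 1 5; -3 -1 4) = Δ·Π!·Σ² = 1/286  (sign -1)
combine: 4πI² = 429·6/143·1/286 = 9/143
take √, sign -1: I = -0.07076985
No selection rule forces the value: the integral is nonzero (none).

-0.070770 (none)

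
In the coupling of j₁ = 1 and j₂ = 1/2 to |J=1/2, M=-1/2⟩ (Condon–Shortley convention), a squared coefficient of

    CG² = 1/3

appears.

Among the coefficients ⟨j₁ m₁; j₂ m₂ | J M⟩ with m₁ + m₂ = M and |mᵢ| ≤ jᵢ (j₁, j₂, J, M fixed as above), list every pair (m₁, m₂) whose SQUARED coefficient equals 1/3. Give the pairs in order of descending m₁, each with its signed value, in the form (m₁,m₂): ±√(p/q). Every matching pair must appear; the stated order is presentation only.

Admissible pairs with m₁+m₂ = M = -1/2: (-1,1/2), (0,-1/2)
  (m₁,m₂)=(0,-1/2): CG² = 1/3, CG = +√(1/3)   ← matches the target
  (m₁,m₂)=(-1,1/2): CG² = 2/3, CG = −√(2/3)
Pairs with CG² = 1/3: (0,-1/2): +√(1/3)

(0,-1/2): +√(1/3)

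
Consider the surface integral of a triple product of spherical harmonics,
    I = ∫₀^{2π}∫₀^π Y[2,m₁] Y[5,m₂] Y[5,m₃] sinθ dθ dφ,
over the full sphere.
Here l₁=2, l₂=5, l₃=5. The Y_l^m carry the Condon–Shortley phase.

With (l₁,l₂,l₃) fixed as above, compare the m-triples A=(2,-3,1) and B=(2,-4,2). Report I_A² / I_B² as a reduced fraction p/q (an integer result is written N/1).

Shared (l₁,l₂,l₃)=(2,5,5): N and (l;000)² cancel in I_A²/I_B².
A: Δ = 2!·2!·8!/13! = 1/38610; Racah Σ t=0..0: t=0:+1/5760 = 1/5760; ⇒ 3j(2 5 5; 2 -3 1)² = 56/2145, sgn +1
B: Δ = 2!·2!·8!/13! = 1/38610; Racah Σ t=0..0: t=0:+1/20160 = 1/20160; ⇒ 3j(2 5 5; 2 -4 2)² = 12/715, sgn -1
I_A²/I_B² = (56/2145)/(12/715) = 14/9

14/9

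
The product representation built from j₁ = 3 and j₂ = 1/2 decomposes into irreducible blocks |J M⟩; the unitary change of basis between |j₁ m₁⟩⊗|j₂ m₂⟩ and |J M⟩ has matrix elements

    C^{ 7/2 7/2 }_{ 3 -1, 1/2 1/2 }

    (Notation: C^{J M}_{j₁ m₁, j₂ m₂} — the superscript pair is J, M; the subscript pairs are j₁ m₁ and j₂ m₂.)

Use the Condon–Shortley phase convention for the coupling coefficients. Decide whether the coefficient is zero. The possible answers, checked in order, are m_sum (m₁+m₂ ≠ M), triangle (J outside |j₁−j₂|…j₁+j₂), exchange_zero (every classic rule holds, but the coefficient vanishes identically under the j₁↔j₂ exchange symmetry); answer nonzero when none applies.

m-sum: m₁+m₂ = -1+1/2 = -1/2, M = 7/2  ✗ ⇒ coefficient is 0

m_sum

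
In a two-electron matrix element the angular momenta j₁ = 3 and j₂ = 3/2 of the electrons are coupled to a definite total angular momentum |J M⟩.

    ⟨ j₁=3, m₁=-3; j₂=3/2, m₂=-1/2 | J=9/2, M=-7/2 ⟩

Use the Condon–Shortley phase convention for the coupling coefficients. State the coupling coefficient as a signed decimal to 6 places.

+√(1/3) = +0.577350

triangle: 0!·6!·3!/10! = 4320/3628800
(j±m)!: 0!·6!·1!·2!·1!·8! = 58060800
prefactor² = (2J+1)·Δ·N² = 691200
  k=0: +1/(0!·0!·6!·1!·0!·2!) = 1/1440
Σ = 1/1440  ⇒  CG² = 691200·(1/1440)² = 1/3
CG = +√(1/3) = +0.577350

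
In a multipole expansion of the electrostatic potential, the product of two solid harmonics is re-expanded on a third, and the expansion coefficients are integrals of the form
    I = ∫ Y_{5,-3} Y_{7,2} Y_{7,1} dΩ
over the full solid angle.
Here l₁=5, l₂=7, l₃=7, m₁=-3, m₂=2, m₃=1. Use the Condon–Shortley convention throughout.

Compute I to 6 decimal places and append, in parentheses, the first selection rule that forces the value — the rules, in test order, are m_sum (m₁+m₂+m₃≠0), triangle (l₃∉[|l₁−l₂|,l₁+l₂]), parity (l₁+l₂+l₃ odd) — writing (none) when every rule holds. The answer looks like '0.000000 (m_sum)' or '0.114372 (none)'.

Σlᵢ=19 odd — θ-integrand is odd under cosθ→−cosθ; I=0

0.000000 (parity)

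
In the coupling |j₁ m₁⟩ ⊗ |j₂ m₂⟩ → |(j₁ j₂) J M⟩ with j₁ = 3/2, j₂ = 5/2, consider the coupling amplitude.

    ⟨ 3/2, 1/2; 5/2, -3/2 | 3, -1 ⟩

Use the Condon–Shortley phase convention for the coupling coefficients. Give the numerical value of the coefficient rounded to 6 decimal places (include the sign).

+0.639010  (= +√(49/120))

triangle: 1!*2!*4!/8! = 48/40320
(j±m)!: 2!*1!*1!*4!*2!*4! = 2304
prefactor² = (2J+1)*Δ*N² = 96/5
  k=0: +1/(0!*1!*1!*1!*1!*3!) = 1/6
  k=1: −1/(1!*0!*0!*0!*2!*4!) = -1/48
Σ = 7/48  ⇒  CG² = 96/5*(7/48)² = 49/120
CG = +√(49/120) = +0.639010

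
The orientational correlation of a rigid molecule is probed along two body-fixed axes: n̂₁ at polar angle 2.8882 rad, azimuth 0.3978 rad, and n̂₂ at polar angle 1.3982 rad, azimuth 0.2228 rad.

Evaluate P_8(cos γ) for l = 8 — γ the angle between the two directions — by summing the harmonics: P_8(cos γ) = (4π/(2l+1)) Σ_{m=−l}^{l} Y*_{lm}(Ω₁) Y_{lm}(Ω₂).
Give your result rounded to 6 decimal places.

Term-by-term m-sum for l=8 (normalisation 4π/17 = 0.739198):
  [-8]  conj(Y_{8,-8})(Ω₁) = -0.000008-0.000000i ; Y_{8,-8}(Ω₂) = -0.096037-0.447058i ; Δ = +0.000001+0.000004i
  [-7]  conj(Y_{8,-7})(Ω₁) = +0.000116-0.000043i ; Y_{8,-7}(Ω₂) = +0.003570-0.318836i ; Δ = -0.000013-0.000037i
  [-6]  conj(Y_{8,-6})(Ω₁) = -0.000889+0.000836i ; Y_{8,-6}(Ω₂) = -0.044484+0.186624i ; Δ = -0.000116-0.000203i
  [-5]  conj(Y_{8,-5})(Ω₁) = +0.003500-0.007875i ; Y_{8,-5}(Ω₂) = -0.146178+0.297432i ; Δ = +0.001831+0.002192i
  [-4]  conj(Y_{8,-4})(Ω₁) = -0.000919+0.045045i ; Y_{8,-4}(Ω₂) = +0.058009-0.071794i ; Δ = +0.003181+0.002679i
  [-3]  conj(Y_{8,-3})(Ω₁) = -0.063259-0.159584i ; Y_{8,-3}(Ω₂) = +0.255179-0.201503i ; Δ = -0.048299-0.027976i
  [-2]  conj(Y_{8,-2})(Ω₁) = +0.312576+0.319020i ; Y_{8,-2}(Ω₂) = -0.041637+0.019887i ; Δ = -0.019359-0.007067i
  [-1]  conj(Y_{8,-1})(Ω₁) = -0.606511-0.254858i ; Y_{8,-1}(Ω₂) = -0.311667+0.070612i ; Δ = +0.207025+0.036604i
  [+0]  conj(Y_{8,0})(Ω₁) = +0.158416-0.000000i ; Y_{8,0}(Ω₂) = +0.032366+0.000000i ; Δ = +0.005127+0.000000i
  [+1]  conj(Y_{8,1})(Ω₁) = +0.606511-0.254858i ; Y_{8,1}(Ω₂) = +0.311667+0.070612i ; Δ = +0.207025-0.036604i
  [+2]  conj(Y_{8,2})(Ω₁) = +0.312576-0.319020i ; Y_{8,2}(Ω₂) = -0.041637-0.019887i ; Δ = -0.019359+0.007067i
  [+3]  conj(Y_{8,3})(Ω₁) = +0.063259-0.159584i ; Y_{8,3}(Ω₂) = -0.255179-0.201503i ; Δ = -0.048299+0.027976i
  [+4]  conj(Y_{8,4})(Ω₁) = -0.000919-0.045045i ; Y_{8,4}(Ω₂) = +0.058009+0.071794i ; Δ = +0.003181-0.002679i
  [+5]  conj(Y_{8,5})(Ω₁) = -0.003500-0.007875i ; Y_{8,5}(Ω₂) = +0.146178+0.297432i ; Δ = +0.001831-0.002192i
  [+6]  conj(Y_{8,6})(Ω₁) = -0.000889-0.000836i ; Y_{8,6}(Ω₂) = -0.044484-0.186624i ; Δ = -0.000116+0.000203i
  [+7]  conj(Y_{8,7})(Ω₁) = -0.000116-0.000043i ; Y_{8,7}(Ω₂) = -0.003570-0.318836i ; Δ = -0.000013+0.000037i
  [+8]  conj(Y_{8,8})(Ω₁) = -0.000008+0.000000i ; Y_{8,8}(Ω₂) = -0.096037+0.447058i ; Δ = +0.000001-0.000004i
Σ over m = +0.293626-0.000000i; ×(4π/17) → +0.217048-0.000000i. Real part: 0.217048

0.217048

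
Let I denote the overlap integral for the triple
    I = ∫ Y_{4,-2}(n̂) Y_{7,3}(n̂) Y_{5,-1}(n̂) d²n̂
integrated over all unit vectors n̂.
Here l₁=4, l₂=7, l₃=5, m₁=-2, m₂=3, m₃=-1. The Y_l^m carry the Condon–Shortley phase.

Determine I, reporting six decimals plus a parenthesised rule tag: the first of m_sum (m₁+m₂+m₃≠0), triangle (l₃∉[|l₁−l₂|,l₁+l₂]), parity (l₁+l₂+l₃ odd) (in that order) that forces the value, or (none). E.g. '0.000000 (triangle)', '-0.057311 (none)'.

-0.072504 (none)

Rules hold: Σm=0, L=16 even, 3≤5≤11.
N = 9·15·11 = 1485
Δ = 6!·2!·8!/17! = 1/6126120
Racah Σ t=2..4: t=2:+1/69120 t=3:−1/20736 t=4:+1/69120 = -1/51840
⇒ 3j(4 7 5; 0 0 0)² = 280/21879, sgn +1
Racah Σ t=4..6: t=4:+1/138240 t=5:−1/86400 t=6:+1/829440 = -13/4147200
⇒ 3j(4 7 5; -2 3 -1)² = 13/3740, sgn -1
4πI² = N·(3j₀)²·(3jₘ)² = 210/3179
I = -1·√(0.0660585/4π) = -0.07250358
No selection rule forces the value: the integral is nonzero (none).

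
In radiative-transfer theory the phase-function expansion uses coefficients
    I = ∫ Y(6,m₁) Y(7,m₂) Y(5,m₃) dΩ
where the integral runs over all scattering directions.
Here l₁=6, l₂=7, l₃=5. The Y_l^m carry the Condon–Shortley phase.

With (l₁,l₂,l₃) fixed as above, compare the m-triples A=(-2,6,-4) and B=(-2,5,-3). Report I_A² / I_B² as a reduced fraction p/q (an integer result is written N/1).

Shared (l₁,l₂,l₃)=(6,7,5): N and (l;000)² cancel in I_A²/I_B².
A: Δ = 8!·4!·6!/19! = 1/174594420; Racah Σ t=7..8: t=7:−1/21772800 t=8:+1/116121600 = -13/348364800; ⇒ 3j(6 7 5; -2 6 -4)² = 169/9690, sgn +1
B: Δ = 8!·4!·6!/19! = 1/174594420; Racah Σ t=6..8: t=6:+1/4147200 t=7:−1/3628800 t=8:+1/46448640 = -1/77414400; ⇒ 3j(6 7 5; -2 5 -3)² = 3/41990, sgn -1
I_A²/I_B² = (169/9690)/(3/41990) = 2197/9

2197/9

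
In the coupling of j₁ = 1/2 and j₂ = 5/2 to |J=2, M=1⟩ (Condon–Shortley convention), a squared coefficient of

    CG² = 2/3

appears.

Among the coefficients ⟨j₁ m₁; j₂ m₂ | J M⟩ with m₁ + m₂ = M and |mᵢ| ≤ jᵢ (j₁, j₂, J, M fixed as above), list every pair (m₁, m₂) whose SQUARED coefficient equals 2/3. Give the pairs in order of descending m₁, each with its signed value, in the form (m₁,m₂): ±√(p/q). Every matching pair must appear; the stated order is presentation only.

(-1/2,3/2): −√(2/3)

Admissible pairs with m₁+m₂ = M = 1: (-1/2,3/2), (1/2,1/2)
  (m₁,m₂)=(1/2,1/2): CG² = 1/3, CG = +√(1/3)
  (m₁,m₂)=(-1/2,3/2): CG² = 2/3, CG = −√(2/3)   ← matches the target
Pairs with CG² = 2/3: (-1/2,3/2): −√(2/3)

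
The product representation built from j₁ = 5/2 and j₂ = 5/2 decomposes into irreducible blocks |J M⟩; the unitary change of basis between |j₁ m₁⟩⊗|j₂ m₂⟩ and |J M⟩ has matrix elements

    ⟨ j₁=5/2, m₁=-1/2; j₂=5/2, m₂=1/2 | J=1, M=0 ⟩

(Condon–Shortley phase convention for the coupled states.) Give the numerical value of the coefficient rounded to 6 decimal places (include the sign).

√[3·4!1!1!/7! · 2!3!3!2!1!1!] = √(72/35)
  +(−1)^2/∏(2,2,1,1,0,0)! = 1/4  (running 1/4)
  +(−1)^3/∏(3,1,0,0,1,1)! = -1/6  (running 1/12)
⟨..|..⟩ = √(72/35)·(1/12) = +0.119523

+√(1/70) ≈ +0.119523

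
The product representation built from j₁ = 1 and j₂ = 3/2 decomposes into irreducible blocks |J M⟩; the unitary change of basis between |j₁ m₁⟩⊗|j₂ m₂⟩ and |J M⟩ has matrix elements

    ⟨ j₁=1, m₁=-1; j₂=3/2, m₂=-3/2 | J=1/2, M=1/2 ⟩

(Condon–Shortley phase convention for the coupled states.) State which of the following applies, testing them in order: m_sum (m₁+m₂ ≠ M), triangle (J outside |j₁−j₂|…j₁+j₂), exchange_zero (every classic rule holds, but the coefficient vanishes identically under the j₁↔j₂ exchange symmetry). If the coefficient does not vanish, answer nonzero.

m_sum

m-sum: m₁+m₂ = -1+(-3/2) = -5/2, M = 1/2  ✗ ⇒ coefficient is 0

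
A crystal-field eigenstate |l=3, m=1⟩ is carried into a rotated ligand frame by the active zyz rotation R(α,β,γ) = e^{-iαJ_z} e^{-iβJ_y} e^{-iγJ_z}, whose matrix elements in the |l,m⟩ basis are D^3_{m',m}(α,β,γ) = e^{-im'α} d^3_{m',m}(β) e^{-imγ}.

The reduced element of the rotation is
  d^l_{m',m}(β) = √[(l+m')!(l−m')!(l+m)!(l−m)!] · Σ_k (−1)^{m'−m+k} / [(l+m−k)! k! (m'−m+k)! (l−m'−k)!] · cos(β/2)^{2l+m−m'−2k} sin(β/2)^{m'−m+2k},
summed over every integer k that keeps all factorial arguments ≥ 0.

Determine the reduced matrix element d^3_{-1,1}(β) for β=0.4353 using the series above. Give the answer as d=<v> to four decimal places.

d^3_{-1,1}(β=0.4353) via the finite sum:
Half-angle: c=0.976408, s=0.215936. N=√(2·24·24·2)=48.000000
k∈{2,3,4} keeps every argument non-negative
  k=2: (−1)^0·48.0000/(8)·0.9764^4·0.2159^2 = +0.254287
  k=3: (−1)^1·48.0000/(6)·0.9764^2·0.2159^4 = -0.016582
  k=4: (−1)^2·48.0000/(48)·0.9764^0·0.2159^6 = +0.000101
d^3_{-1,1}(0.4353) = +0.254287 -0.016582 +0.000101 = +0.237806

d=0.2378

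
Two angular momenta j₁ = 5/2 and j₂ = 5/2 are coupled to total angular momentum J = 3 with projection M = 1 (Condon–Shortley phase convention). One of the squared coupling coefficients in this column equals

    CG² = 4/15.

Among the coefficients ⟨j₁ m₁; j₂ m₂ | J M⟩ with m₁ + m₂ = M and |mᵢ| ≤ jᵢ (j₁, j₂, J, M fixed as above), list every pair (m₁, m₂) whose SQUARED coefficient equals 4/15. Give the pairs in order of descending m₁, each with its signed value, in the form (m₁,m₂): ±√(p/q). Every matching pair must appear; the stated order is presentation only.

Admissible pairs with m₁+m₂ = M = 1: (-3/2,5/2), (-1/2,3/2), (1/2,1/2), (3/2,-1/2), (5/2,-3/2)
  (m₁,m₂)=(5/2,-3/2): CG² = 1/3, CG = +√(1/3)
  (m₁,m₂)=(3/2,-1/2): CG² = 1/30, CG = +√(1/30)
  (m₁,m₂)=(1/2,1/2): CG² = 4/15, CG = −√(4/15)   ← matches the target
  (m₁,m₂)=(-1/2,3/2): CG² = 1/30, CG = +√(1/30)
  (m₁,m₂)=(-3/2,5/2): CG² = 1/3, CG = +√(1/3)
Pairs with CG² = 4/15: (1/2,1/2): −√(4/15)

(1/2,1/2): −√(4/15)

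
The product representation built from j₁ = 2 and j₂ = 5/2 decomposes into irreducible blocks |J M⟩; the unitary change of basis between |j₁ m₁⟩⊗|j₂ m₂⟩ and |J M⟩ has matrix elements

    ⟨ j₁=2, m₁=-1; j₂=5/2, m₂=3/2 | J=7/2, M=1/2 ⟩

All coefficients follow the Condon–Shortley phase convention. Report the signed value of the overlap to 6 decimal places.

−√(121/315) = -0.619780

√[8·1!3!4!/9! · 1!3!4!1!4!3!] = √(2304/35)
  +(−1)^0/∏(0,1,3,4,0,0)! = 1/144  (running 1/144)
  +(−1)^1/∏(1,0,2,3,1,1)! = -1/12  (running -11/144)
⟨..|..⟩ = √(2304/35)·(-11/144) = -0.619780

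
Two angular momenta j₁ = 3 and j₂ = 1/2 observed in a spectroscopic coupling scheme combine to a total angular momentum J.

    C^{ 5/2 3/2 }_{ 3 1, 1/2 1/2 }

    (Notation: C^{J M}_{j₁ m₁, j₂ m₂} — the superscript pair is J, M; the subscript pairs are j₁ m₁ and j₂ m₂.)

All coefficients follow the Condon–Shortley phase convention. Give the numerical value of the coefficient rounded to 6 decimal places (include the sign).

−√(2/7) = -0.534522

triangle: 1!×5!×0!/7! = 120/5040
(j±m)!: 4!×2!×1!×0!×4!×1! = 1152
prefactor² = (2J+1)×Δ×N² = 1152/7
  k=1: −1/(1!×0!×1!×0!×4!×0!) = -1/24
Σ = -1/24  ⇒  CG² = 1152/7×(-1/24)² = 2/7
CG = −√(2/7) = -0.534522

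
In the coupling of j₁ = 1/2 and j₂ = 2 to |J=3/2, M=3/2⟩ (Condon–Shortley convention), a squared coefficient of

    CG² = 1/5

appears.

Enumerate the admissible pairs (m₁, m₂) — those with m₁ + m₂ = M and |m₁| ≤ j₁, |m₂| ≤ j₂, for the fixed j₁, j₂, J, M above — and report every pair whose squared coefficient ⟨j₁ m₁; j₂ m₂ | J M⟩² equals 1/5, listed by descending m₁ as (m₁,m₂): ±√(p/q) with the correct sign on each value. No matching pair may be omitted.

(1/2,1): +√(1/5)

Admissible pairs with m₁+m₂ = M = 3/2: (-1/2,2), (1/2,1)
  (m₁,m₂)=(1/2,1): CG² = 1/5, CG = +√(1/5)   ← matches the target
  (m₁,m₂)=(-1/2,2): CG² = 4/5, CG = −√(4/5)
Pairs with CG² = 1/5: (1/2,1): +√(1/5)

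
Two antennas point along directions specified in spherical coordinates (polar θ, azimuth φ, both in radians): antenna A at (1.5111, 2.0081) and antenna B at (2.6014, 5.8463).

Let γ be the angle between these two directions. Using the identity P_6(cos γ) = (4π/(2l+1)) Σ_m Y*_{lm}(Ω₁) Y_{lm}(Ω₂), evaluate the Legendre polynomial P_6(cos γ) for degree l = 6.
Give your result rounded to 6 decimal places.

Expand P_6 via completeness: Σ_{m} conj(Y_{6,m}) at Ω₁ times Y_{6,m} at Ω₂ —
  m=-6: Y*=+0.415297-0.236556i  Y=-0.007757+0.004444i  product -0.002170+0.003681i
  m=-5: Y*=-0.080781-0.057150i  Y=+0.029737-0.042219i  product -0.004815+0.001711i
  m=-4: Y*=+0.060408-0.334973i  Y=-0.031119+0.174231i  product +0.056483+0.020949i
  m=-3: Y*=-0.110638+0.029300i  Y=-0.099503-0.373831i  product +0.021962+0.038444i
  m=-2: Y*=-0.194877-0.233164i  Y=+0.310383+0.370732i  product +0.025955-0.144617i
  m=-1: Y*=-0.050848+0.108767i  Y=-0.129505-0.060476i  product +0.013163-0.011011i
  m=+0: Y*=-0.294341-0.000000i  Y=-0.398303+0.000000i  product +0.117237+0.000000i
  m=+1: Y*=+0.050848+0.108767i  Y=+0.129505-0.060476i  product +0.013163+0.011011i
  m=+2: Y*=-0.194877+0.233164i  Y=+0.310383-0.370732i  product +0.025955+0.144617i
  m=+3: Y*=+0.110638+0.029300i  Y=+0.099503-0.373831i  product +0.021962-0.038444i
  m=+4: Y*=+0.060408+0.334973i  Y=-0.031119-0.174231i  product +0.056483-0.020949i
  m=+5: Y*=+0.080781-0.057150i  Y=-0.029737-0.042219i  product -0.004815-0.001711i
  m=+6: Y*=+0.415297+0.236556i  Y=-0.007757-0.004444i  product -0.002170-0.003681i
Accumulated sum +0.338392+0.000000i; after 4π/(2l+1) scaling, +0.327104+0.000000i ⇒ P_6 = 0.327104

0.327104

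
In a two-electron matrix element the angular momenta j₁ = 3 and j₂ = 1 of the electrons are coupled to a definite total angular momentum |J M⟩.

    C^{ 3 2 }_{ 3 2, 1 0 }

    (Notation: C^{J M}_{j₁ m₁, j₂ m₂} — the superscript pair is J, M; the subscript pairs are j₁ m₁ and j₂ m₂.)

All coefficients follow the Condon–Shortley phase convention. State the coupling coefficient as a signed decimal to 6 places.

+√(1/3) ≈ +0.577350

triangle: 1!·5!·1!/8! = 120/40320
(j±m)!: 5!·1!·1!·1!·5!·1! = 14400
prefactor² = (2J+1)·Δ·N² = 300
  k=0: +1/(0!·1!·1!·1!·4!·0!) = 1/24
  k=1: −1/(1!·0!·0!·0!·5!·1!) = -1/120
Σ = 1/30  ⇒  CG² = 300·(1/30)² = 1/3
CG = +√(1/3) = +0.577350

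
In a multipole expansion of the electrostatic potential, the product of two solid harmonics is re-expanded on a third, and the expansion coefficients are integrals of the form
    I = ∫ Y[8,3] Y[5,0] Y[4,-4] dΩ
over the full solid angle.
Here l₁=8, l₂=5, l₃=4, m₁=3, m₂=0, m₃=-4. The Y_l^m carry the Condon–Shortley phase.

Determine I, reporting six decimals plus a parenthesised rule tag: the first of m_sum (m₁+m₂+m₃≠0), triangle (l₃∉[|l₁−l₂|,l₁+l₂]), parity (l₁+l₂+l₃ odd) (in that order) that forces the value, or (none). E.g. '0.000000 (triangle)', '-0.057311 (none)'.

0.000000 (m_sum)

m-sum = 3 + 0 − 4 = -1 ≠ 0 ⇒ I = 0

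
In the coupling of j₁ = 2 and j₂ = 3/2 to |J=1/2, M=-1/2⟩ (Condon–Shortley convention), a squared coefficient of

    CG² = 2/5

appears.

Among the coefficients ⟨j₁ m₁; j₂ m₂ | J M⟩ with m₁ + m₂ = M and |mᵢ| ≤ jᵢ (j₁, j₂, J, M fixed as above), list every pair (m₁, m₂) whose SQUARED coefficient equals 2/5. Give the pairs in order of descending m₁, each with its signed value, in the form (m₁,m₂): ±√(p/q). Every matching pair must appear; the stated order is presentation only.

(-2,3/2): −√(2/5)

Admissible pairs with m₁+m₂ = M = -1/2: (-2,3/2), (-1,1/2), (0,-1/2), (1,-3/2)
  (m₁,m₂)=(1,-3/2): CG² = 1/10, CG = +√(1/10)
  (m₁,m₂)=(0,-1/2): CG² = 1/5, CG = −√(1/5)
  (m₁,m₂)=(-1,1/2): CG² = 3/10, CG = +√(3/10)
  (m₁,m₂)=(-2,3/2): CG² = 2/5, CG = −√(2/5)   ← matches the target
Pairs with CG² = 2/5: (-2,3/2): −√(2/5)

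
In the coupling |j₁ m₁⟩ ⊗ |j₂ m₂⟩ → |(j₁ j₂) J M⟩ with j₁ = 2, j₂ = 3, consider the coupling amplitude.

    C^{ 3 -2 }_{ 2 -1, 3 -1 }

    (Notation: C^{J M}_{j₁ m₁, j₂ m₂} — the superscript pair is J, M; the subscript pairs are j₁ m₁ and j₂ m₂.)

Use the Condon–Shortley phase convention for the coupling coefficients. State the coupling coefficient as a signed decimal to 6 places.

√[7·2!2!4!/9! · 1!3!2!4!1!5!] = √(64)
  +(−1)^1/∏(1,1,2,1,0,3)! = -1/12  (running -1/12)
  +(−1)^2/∏(2,0,1,0,1,4)! = 1/48  (running -1/16)
⟨..|..⟩ = √(64)·(-1/16) = -0.500000

−√(1/4) ≈ -0.500000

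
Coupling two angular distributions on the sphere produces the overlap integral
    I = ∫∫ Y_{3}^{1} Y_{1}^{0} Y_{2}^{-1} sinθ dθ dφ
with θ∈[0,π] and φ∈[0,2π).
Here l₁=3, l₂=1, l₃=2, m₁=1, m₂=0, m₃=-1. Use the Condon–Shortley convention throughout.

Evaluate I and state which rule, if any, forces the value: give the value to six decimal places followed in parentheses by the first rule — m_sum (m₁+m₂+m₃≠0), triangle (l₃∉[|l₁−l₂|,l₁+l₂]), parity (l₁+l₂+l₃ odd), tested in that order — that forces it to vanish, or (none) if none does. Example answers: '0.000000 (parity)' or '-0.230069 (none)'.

Checks pass: Σm=0; 6 even; l₃=2∈[2,4].
(2·3+1)(2·1+1)(2·2+1) = 105
Δ: 2! 4! 0! / 7! → 1/105
sum: t=1:−1/4 = -1/4
3j²(3 1 2; 0 0 0) = Δ·Π!·Σ² = 3/35  (sign -1)
sum: t=1:−1/6 = -1/6
3j²(3 1 2; 1 0 -1) = Δ·Π!·Σ² = 8/105  (sign +1)
combine: 4πI² = 105·3/35·8/105 = 24/35
take √, sign -1: I = -0.23359668
No selection rule forces the value: the integral is nonzero (none).

-0.233597 (none)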